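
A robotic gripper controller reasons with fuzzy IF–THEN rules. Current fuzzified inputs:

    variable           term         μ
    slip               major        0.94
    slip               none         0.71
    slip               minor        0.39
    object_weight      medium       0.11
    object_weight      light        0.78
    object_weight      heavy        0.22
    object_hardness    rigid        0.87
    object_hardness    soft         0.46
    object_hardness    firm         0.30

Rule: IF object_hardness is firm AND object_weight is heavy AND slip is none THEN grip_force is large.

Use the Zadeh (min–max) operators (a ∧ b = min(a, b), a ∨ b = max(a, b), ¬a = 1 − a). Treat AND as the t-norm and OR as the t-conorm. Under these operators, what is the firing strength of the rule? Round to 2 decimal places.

firing strength: firm=0.30, heavy=0.22, none=0.71; AND[min(a, b)] → w = 0.22

0.22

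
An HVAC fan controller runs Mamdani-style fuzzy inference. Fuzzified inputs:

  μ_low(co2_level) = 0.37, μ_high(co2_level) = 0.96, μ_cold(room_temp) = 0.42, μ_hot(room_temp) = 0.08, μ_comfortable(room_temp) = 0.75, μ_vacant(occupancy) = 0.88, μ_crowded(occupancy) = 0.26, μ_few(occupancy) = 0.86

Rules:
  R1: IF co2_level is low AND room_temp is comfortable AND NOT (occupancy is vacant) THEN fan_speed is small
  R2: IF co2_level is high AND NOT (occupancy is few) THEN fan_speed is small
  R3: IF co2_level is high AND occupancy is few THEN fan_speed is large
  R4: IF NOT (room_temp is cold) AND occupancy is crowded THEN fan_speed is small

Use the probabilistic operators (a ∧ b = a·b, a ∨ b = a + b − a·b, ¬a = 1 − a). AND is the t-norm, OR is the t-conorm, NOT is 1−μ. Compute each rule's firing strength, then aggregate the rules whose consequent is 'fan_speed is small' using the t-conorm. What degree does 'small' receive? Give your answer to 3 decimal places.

R1: low=0.37, comfortable=0.75, ¬vacant=1−0.88=0.12; AND[a·b] → w = 0.0333
R2: high=0.96, ¬few=1−0.86=0.14; AND[a·b] → w = 0.1344
R3: high=0.96, few=0.86; AND[a·b] → w = 0.8256
R4: ¬cold=1−0.42=0.58, crowded=0.26; AND[a·b] → w = 0.1508
Rules with consequent 'small': {R1, R2, R4} → strengths 0.0333, 0.1344, 0.1508
Aggregate via t-conorm [a + b − a·b]: 0.2894

0.289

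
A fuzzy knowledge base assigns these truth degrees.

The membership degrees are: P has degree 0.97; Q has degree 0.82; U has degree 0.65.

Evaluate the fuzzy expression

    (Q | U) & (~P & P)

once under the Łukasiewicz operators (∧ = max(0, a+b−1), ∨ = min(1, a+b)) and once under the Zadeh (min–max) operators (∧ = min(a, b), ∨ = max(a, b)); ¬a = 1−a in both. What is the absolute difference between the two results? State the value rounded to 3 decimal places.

0.030

Under Łukasiewicz:
  Q | U = min(1, a+b) on (0.82, 0.65) = 1.00
  ~P = 1 − 0.97 = 0.03
  ~P & P = max(0, a+b−1) on (0.03, 0.97) = 0.00
  (Q | U) & (~P & P) = max(0, a+b−1) on (1.00, 0.00) = 0.00
  → value = 0.0000
Under Zadeh (min–max):
  Q | U = max(a, b) on (0.82, 0.65) = 0.82
  ~P = 1 − 0.97 = 0.03
  ~P & P = min(a, b) on (0.03, 0.97) = 0.03
  (Q | U) & (~P & P) = min(a, b) on (0.82, 0.03) = 0.03
  → value = 0.0300
|0.0000 − 0.0300| = 0.030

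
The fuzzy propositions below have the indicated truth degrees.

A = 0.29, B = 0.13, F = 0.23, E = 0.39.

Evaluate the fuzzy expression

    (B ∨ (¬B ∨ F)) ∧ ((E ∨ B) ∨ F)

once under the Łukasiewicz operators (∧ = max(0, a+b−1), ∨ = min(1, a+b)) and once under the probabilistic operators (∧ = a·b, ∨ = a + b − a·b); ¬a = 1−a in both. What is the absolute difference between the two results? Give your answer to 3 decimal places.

Under Łukasiewicz:
  ¬B = 1 − 0.13 = 0.87
  ¬B ∨ F = min(1, a+b) on (0.87, 0.23) = 1.00
  B ∨ (¬B ∨ F) = min(1, a+b) on (0.13, 1.00) = 1.00
  E ∨ B = min(1, a+b) on (0.39, 0.13) = 0.52
  (E ∨ B) ∨ F = min(1, a+b) on (0.52, 0.23) = 0.75
  (B ∨ (¬B ∨ F)) ∧ ((E ∨ B) ∨ F) = max(0, a+b−1) on (1.00, 0.75) = 0.75
  → value = 0.7500
Under probabilistic:
  ¬B = 1 − 0.1300 = 0.8700
  ¬B ∨ F = a + b − a·b on (0.8700, 0.2300) = 0.8999
  B ∨ (¬B ∨ F) = a + b − a·b on (0.1300, 0.8999) = 0.9129
  E ∨ B = a + b − a·b on (0.3900, 0.1300) = 0.4693
  (E ∨ B) ∨ F = a + b − a·b on (0.4693, 0.2300) = 0.5914
  (B ∨ (¬B ∨ F)) ∧ ((E ∨ B) ∨ F) = a·b on (0.9129, 0.5914) = 0.5399
  → value = 0.5399
|0.7500 − 0.5399| = 0.210

0.210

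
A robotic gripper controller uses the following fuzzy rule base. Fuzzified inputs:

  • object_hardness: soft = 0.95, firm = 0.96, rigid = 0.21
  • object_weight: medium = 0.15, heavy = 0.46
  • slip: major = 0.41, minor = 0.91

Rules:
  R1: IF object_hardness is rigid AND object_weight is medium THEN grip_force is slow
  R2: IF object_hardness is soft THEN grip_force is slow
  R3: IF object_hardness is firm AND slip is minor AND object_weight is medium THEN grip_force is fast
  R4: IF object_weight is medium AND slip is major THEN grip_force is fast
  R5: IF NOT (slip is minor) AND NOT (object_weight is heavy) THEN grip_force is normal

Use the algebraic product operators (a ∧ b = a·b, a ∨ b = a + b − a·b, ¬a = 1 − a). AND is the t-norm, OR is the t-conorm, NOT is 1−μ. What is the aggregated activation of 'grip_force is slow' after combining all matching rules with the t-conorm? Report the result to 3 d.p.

0.952

R1: rigid=0.21, medium=0.15; AND[a·b] → w = 0.0315
R2: soft=0.95 → w = 0.9500
R3: firm=0.96, minor=0.91, medium=0.15; AND[a·b] → w = 0.1310
R4: medium=0.15, major=0.41; AND[a·b] → w = 0.0615
R5: ¬minor=1−0.91=0.09, ¬heavy=1−0.46=0.54; AND[a·b] → w = 0.0486
Rules with consequent 'slow': {R1, R2} → strengths 0.0315, 0.9500
Aggregate via t-conorm [a + b − a·b]: 0.9516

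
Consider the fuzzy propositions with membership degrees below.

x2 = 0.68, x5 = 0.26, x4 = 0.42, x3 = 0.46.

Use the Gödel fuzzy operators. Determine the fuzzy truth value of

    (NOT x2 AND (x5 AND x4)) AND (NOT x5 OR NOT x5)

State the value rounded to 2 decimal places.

NOT x2 = 1 − 0.68 = 0.32
x5 AND x4 = min(a, b) on (0.26, 0.42) = 0.26
NOT x2 AND (x5 AND x4) = min(a, b) on (0.32, 0.26) = 0.26
NOT x5 = 1 − 0.26 = 0.74
NOT x5 = 1 − 0.26 = 0.74
NOT x5 OR NOT x5 = max(a, b) on (0.74, 0.74) = 0.74
(NOT x2 AND (x5 AND x4)) AND (NOT x5 OR NOT x5) = min(a, b) on (0.26, 0.74) = 0.26

0.26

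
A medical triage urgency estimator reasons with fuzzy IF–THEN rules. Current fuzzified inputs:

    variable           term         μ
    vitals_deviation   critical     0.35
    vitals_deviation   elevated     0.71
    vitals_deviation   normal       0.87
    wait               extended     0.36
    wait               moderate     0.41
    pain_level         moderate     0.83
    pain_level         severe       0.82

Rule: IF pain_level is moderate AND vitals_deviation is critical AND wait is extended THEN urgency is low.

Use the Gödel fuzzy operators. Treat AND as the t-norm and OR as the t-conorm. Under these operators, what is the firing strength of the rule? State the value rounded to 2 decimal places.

firing strength: moderate=0.83, critical=0.35, extended=0.36; AND[min(a, b)] → w = 0.35

0.35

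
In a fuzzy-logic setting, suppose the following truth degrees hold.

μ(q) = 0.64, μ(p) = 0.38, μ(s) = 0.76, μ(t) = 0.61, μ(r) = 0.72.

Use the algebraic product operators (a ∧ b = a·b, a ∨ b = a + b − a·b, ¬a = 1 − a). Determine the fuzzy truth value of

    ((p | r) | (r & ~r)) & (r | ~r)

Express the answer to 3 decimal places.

p | r = a + b − a·b on (0.3800, 0.7200) = 0.8264
~r = 1 − 0.7200 = 0.2800
r & ~r = a·b on (0.7200, 0.2800) = 0.2016
(p | r) | (r & ~r) = a + b − a·b on (0.8264, 0.2016) = 0.8614
~r = 1 − 0.7200 = 0.2800
r | ~r = a + b − a·b on (0.7200, 0.2800) = 0.7984
((p | r) | (r & ~r)) & (r | ~r) = a·b on (0.8614, 0.7984) = 0.6877

0.688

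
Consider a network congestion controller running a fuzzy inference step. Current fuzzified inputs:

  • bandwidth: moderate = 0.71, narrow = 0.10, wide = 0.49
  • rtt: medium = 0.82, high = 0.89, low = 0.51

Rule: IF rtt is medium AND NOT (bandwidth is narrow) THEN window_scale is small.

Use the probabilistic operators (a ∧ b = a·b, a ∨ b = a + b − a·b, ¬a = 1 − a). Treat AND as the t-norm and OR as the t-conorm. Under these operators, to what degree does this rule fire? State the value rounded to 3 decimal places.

firing strength: medium=0.82, ¬narrow=1−0.10=0.90; AND[a·b] → w = 0.7380

0.738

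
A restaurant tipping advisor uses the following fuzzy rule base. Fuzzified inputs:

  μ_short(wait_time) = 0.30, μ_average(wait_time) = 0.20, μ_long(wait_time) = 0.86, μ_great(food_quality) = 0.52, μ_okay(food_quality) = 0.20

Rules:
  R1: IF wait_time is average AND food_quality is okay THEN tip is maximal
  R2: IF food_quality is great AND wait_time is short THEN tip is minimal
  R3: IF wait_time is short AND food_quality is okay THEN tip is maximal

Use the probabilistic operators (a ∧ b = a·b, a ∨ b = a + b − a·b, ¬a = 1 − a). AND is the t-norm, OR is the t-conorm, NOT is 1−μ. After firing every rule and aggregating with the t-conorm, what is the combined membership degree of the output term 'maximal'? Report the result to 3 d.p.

0.098

R1: average=0.20, okay=0.20; AND[a·b] → w = 0.0400
R2: great=0.52, short=0.30; AND[a·b] → w = 0.1560
R3: short=0.30, okay=0.20; AND[a·b] → w = 0.0600
Rules with consequent 'maximal': {R1, R3} → strengths 0.0400, 0.0600
Aggregate via t-conorm [a + b − a·b]: 0.0976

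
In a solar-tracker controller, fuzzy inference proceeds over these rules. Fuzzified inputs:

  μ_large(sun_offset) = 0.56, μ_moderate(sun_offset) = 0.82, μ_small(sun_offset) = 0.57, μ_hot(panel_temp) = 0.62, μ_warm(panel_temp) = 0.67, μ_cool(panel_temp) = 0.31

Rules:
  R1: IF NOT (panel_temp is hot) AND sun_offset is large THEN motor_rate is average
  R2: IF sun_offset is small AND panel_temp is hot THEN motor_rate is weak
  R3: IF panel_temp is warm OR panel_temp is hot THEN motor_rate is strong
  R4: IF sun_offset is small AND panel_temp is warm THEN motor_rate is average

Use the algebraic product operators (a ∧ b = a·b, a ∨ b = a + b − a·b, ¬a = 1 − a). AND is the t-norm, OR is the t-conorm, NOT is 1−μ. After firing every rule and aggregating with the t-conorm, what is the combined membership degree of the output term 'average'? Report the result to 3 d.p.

0.513

R1: ¬hot=1−0.62=0.38, large=0.56; AND[a·b] → w = 0.2128
R2: small=0.57, hot=0.62; AND[a·b] → w = 0.3534
R3: warm=0.67, hot=0.62; OR[a + b − a·b] → w = 0.8746
R4: small=0.57, warm=0.67; AND[a·b] → w = 0.3819
Rules with consequent 'average': {R1, R4} → strengths 0.2128, 0.3819
Aggregate via t-conorm [a + b − a·b]: 0.5134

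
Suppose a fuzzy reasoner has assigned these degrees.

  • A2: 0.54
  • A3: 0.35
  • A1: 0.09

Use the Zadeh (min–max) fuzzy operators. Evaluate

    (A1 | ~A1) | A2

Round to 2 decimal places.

~A1 = 1 − 0.09 = 0.91
A1 | ~A1 = max(a, b) on (0.09, 0.91) = 0.91
(A1 | ~A1) | A2 = max(a, b) on (0.91, 0.54) = 0.91

0.91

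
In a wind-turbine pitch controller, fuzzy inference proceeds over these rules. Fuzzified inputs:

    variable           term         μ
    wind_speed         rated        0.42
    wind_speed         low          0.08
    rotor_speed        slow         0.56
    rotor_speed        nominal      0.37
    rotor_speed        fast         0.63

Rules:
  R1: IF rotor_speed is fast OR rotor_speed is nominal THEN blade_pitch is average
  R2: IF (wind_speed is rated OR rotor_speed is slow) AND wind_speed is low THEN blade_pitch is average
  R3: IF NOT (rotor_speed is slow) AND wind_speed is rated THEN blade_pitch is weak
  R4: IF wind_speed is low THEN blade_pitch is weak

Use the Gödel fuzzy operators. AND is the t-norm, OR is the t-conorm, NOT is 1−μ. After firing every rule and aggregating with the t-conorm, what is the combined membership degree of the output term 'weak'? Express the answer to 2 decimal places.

R1: fast=0.63, nominal=0.37; OR[max(a, b)] → w = 0.63
R2: (rated=0.42 OR slow=0.56) = 0.56; AND[min(a, b)] with low=0.08 → w = 0.08
R3: ¬slow=1−0.56=0.44, rated=0.42; AND[min(a, b)] → w = 0.42
R4: low=0.08 → w = 0.08
Rules with consequent 'weak': {R3, R4} → strengths 0.42, 0.08
Aggregate via t-conorm [max(a, b)]: 0.42

0.42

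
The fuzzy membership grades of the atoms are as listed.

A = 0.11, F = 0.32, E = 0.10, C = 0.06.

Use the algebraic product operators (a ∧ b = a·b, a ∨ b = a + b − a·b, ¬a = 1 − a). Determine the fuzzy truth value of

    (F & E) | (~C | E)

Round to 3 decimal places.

F & E = a·b on (0.3200, 0.1000) = 0.0320
~C = 1 − 0.0600 = 0.9400
~C | E = a + b − a·b on (0.9400, 0.1000) = 0.9460
(F & E) | (~C | E) = a + b − a·b on (0.0320, 0.9460) = 0.9477

0.948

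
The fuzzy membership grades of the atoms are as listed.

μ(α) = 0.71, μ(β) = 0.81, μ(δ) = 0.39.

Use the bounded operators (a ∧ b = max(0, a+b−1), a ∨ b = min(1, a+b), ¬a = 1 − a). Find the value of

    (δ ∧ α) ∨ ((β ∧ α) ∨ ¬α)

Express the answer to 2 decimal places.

0.91

δ ∧ α = max(0, a+b−1) on (0.39, 0.71) = 0.10
β ∧ α = max(0, a+b−1) on (0.81, 0.71) = 0.52
¬α = 1 − 0.71 = 0.29
(β ∧ α) ∨ ¬α = min(1, a+b) on (0.52, 0.29) = 0.81
(δ ∧ α) ∨ ((β ∧ α) ∨ ¬α) = min(1, a+b) on (0.10, 0.81) = 0.91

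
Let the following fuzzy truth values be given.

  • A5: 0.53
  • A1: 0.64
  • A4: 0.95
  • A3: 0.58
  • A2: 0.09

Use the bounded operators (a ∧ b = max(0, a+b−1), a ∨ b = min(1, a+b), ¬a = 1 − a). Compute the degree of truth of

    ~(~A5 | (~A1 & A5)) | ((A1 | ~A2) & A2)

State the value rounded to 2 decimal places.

~A5 = 1 − 0.53 = 0.47
~A1 = 1 − 0.64 = 0.36
~A1 & A5 = max(0, a+b−1) on (0.36, 0.53) = 0.00
~A5 | (~A1 & A5) = min(1, a+b) on (0.47, 0.00) = 0.47
~(~A5 | (~A1 & A5)) = 1 − 0.47 = 0.53
~A2 = 1 − 0.09 = 0.91
A1 | ~A2 = min(1, a+b) on (0.64, 0.91) = 1.00
(A1 | ~A2) & A2 = max(0, a+b−1) on (1.00, 0.09) = 0.09
~(~A5 | (~A1 & A5)) | ((A1 | ~A2) & A2) = min(1, a+b) on (0.53, 0.09) = 0.62

0.62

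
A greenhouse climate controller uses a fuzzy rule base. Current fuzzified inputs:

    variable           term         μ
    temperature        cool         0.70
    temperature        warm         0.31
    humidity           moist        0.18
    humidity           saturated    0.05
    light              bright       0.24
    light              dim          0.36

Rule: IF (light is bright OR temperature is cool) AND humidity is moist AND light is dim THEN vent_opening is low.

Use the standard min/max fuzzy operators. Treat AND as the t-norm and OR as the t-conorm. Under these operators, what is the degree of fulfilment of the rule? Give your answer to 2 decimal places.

firing strength: (bright=0.24 OR cool=0.70) = 0.70; AND[min(a, b)] with moist=0.18, dim=0.36 → w = 0.18

0.18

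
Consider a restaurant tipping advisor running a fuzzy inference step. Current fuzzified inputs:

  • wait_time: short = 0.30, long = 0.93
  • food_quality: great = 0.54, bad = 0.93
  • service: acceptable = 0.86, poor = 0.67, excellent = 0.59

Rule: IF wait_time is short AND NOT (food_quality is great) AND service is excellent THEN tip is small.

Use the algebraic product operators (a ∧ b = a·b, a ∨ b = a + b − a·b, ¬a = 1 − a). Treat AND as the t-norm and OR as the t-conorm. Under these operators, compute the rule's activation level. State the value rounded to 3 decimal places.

firing strength: short=0.30, ¬great=1−0.54=0.46, excellent=0.59; AND[a·b] → w = 0.0814

0.081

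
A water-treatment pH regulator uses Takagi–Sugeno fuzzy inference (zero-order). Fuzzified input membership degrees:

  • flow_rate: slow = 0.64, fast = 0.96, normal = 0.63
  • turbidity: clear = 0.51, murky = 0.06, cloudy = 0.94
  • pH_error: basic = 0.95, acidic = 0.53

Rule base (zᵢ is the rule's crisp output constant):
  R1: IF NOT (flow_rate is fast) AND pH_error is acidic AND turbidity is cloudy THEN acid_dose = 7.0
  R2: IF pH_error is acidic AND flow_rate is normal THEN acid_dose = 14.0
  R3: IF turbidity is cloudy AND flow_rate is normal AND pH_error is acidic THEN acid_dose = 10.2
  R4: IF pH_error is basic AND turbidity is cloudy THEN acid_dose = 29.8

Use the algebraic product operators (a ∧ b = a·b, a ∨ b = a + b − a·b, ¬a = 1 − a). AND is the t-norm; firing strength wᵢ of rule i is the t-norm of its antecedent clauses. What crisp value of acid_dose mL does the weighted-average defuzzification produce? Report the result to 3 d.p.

R1 (z=7.0): ¬fast=1−0.96=0.04, acidic=0.53, cloudy=0.94; AND[a·b] → w = 0.0199
R2 (z=14.0): acidic=0.53, normal=0.63; AND[a·b] → w = 0.3339
R3 (z=10.2): cloudy=0.94, normal=0.63, acidic=0.53; AND[a·b] → w = 0.3139
R4 (z=29.8): basic=0.95, cloudy=0.94; AND[a·b] → w = 0.8930
Weighted average = (0.0199·7.0 + 0.3339·14.0 + 0.3139·10.2 + 0.8930·29.8) / (0.0199 + 0.3339 + 0.3139 + 0.8930)
  = 34.6269 / 1.5607 = 22.187

22.187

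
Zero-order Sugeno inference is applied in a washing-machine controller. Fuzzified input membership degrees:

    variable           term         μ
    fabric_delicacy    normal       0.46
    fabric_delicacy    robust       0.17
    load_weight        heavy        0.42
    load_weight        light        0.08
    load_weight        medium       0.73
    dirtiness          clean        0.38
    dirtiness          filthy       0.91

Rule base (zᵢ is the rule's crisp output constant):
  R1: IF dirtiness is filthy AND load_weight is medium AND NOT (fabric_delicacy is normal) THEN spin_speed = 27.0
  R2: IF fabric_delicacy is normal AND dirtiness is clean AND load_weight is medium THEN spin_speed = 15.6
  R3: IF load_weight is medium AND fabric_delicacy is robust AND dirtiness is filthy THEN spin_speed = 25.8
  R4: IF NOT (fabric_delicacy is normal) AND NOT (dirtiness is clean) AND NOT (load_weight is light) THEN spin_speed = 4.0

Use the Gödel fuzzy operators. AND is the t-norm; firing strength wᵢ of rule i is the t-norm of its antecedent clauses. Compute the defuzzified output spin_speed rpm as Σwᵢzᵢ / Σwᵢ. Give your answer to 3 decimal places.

R1 (z=27.0): filthy=0.91, medium=0.73, ¬normal=1−0.46=0.54; AND[min(a, b)] → w = 0.54
R2 (z=15.6): normal=0.46, clean=0.38, medium=0.73; AND[min(a, b)] → w = 0.38
R3 (z=25.8): medium=0.73, robust=0.17, filthy=0.91; AND[min(a, b)] → w = 0.17
R4 (z=4.0): ¬normal=1−0.46=0.54, ¬clean=1−0.38=0.62, ¬light=1−0.08=0.92; AND[min(a, b)] → w = 0.54
Weighted average = (0.54·27.0 + 0.38·15.6 + 0.17·25.8 + 0.54·4.0) / (0.54 + 0.38 + 0.17 + 0.54)
  = 27.0540 / 1.6300 = 16.598

16.598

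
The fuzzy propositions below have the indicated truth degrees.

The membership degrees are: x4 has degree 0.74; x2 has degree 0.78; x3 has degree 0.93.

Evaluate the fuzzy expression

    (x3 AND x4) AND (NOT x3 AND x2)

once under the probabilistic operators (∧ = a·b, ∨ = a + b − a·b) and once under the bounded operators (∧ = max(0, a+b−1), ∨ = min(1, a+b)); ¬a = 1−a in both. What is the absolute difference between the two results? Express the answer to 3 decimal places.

0.038

Under probabilistic:
  x3 AND x4 = a·b on (0.9300, 0.7400) = 0.6882
  NOT x3 = 1 − 0.9300 = 0.0700
  NOT x3 AND x2 = a·b on (0.0700, 0.7800) = 0.0546
  (x3 AND x4) AND (NOT x3 AND x2) = a·b on (0.6882, 0.0546) = 0.0376
  → value = 0.0376
Under bounded:
  x3 AND x4 = max(0, a+b−1) on (0.93, 0.74) = 0.67
  NOT x3 = 1 − 0.93 = 0.07
  NOT x3 AND x2 = max(0, a+b−1) on (0.07, 0.78) = 0.00
  (x3 AND x4) AND (NOT x3 AND x2) = max(0, a+b−1) on (0.67, 0.00) = 0.00
  → value = 0.0000
|0.0376 − 0.0000| = 0.038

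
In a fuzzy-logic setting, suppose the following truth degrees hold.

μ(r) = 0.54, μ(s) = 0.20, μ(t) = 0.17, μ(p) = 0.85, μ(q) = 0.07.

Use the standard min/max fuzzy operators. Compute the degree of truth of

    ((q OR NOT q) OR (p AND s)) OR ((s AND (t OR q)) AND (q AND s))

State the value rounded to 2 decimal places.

0.93

NOT q = 1 − 0.07 = 0.93
q OR NOT q = max(a, b) on (0.07, 0.93) = 0.93
p AND s = min(a, b) on (0.85, 0.20) = 0.20
(q OR NOT q) OR (p AND s) = max(a, b) on (0.93, 0.20) = 0.93
t OR q = max(a, b) on (0.17, 0.07) = 0.17
s AND (t OR q) = min(a, b) on (0.20, 0.17) = 0.17
q AND s = min(a, b) on (0.07, 0.20) = 0.07
(s AND (t OR q)) AND (q AND s) = min(a, b) on (0.17, 0.07) = 0.07
((q OR NOT q) OR (p AND s)) OR ((s AND (t OR q)) AND (q AND s)) = max(a, b) on (0.93, 0.07) = 0.93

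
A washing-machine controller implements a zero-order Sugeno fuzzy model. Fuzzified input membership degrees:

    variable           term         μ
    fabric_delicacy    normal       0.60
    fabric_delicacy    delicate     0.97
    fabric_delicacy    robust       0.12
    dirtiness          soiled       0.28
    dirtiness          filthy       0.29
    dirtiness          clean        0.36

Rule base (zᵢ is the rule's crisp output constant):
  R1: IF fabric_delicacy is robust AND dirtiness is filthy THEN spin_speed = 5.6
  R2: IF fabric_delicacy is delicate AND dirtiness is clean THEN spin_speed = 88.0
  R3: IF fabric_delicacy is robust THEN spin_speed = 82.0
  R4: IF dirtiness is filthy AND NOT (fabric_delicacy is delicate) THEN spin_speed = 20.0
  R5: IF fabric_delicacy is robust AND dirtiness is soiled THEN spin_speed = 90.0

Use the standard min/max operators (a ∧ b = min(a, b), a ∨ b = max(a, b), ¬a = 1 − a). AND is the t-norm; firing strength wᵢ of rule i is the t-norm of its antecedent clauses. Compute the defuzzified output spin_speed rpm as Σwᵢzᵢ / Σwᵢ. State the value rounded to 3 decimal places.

R1 (z=5.6): robust=0.12, filthy=0.29; AND[min(a, b)] → w = 0.12
R2 (z=88.0): delicate=0.97, clean=0.36; AND[min(a, b)] → w = 0.36
R3 (z=82.0): robust=0.12 → w = 0.12
R4 (z=20.0): filthy=0.29, ¬delicate=1−0.97=0.03; AND[min(a, b)] → w = 0.03
R5 (z=90.0): robust=0.12, soiled=0.28; AND[min(a, b)] → w = 0.12
Weighted average = (0.12·5.6 + 0.36·88.0 + 0.12·82.0 + 0.03·20.0 + 0.12·90.0) / (0.12 + 0.36 + 0.12 + 0.03 + 0.12)
  = 53.5920 / 0.7500 = 71.456

71.456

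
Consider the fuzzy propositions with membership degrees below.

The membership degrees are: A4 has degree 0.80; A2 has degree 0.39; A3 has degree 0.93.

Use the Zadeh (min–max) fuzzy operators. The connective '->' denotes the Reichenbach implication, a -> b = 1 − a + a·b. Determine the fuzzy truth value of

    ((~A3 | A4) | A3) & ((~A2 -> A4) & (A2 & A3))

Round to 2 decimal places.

~A3 = 1 − 0.93 = 0.07
~A3 | A4 = max(a, b) on (0.07, 0.80) = 0.80
(~A3 | A4) | A3 = max(a, b) on (0.80, 0.93) = 0.93
~A2 = 1 − 0.39 = 0.61
~A2 -> A4  [Reichenbach: 1 − a + a·b] with a=0.61, b=0.80 → 0.88
A2 & A3 = min(a, b) on (0.39, 0.93) = 0.39
(~A2 -> A4) & (A2 & A3) = min(a, b) on (0.88, 0.39) = 0.39
((~A3 | A4) | A3) & ((~A2 -> A4) & (A2 & A3)) = min(a, b) on (0.93, 0.39) = 0.39

0.39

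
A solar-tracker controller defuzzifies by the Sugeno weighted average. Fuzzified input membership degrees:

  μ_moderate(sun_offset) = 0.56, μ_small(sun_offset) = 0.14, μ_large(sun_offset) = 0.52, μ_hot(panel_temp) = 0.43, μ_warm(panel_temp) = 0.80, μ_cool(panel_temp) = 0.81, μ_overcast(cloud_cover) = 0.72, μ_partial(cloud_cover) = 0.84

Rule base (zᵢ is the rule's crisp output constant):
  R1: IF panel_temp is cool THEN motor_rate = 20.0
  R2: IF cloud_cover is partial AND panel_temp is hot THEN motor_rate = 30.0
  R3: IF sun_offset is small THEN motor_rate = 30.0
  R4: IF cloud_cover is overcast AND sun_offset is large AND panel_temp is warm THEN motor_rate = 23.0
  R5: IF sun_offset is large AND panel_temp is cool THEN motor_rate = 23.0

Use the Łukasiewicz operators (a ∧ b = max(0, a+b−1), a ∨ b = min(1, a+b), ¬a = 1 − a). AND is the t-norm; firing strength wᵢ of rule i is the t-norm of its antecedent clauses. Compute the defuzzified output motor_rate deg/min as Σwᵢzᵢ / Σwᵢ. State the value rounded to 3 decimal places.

R1 (z=20.0): cool=0.81 → w = 0.81
R2 (z=30.0): partial=0.84, hot=0.43; AND[max(0, a+b−1)] → w = 0.27
R3 (z=30.0): small=0.14 → w = 0.14
R4 (z=23.0): overcast=0.72, large=0.52, warm=0.80; AND[max(0, a+b−1)] → w = 0.04
R5 (z=23.0): large=0.52, cool=0.81; AND[max(0, a+b−1)] → w = 0.33
Weighted average = (0.81·20.0 + 0.27·30.0 + 0.14·30.0 + 0.04·23.0 + 0.33·23.0) / (0.81 + 0.27 + 0.14 + 0.04 + 0.33)
  = 37.0100 / 1.5900 = 23.277

23.277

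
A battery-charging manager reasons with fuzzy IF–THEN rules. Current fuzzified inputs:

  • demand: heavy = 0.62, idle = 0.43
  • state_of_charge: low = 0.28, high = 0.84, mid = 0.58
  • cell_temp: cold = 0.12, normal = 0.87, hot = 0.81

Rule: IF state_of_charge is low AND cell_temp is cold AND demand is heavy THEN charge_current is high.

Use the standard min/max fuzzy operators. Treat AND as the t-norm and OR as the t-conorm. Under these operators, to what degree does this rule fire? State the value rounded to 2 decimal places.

firing strength: low=0.28, cold=0.12, heavy=0.62; AND[min(a, b)] → w = 0.12

0.12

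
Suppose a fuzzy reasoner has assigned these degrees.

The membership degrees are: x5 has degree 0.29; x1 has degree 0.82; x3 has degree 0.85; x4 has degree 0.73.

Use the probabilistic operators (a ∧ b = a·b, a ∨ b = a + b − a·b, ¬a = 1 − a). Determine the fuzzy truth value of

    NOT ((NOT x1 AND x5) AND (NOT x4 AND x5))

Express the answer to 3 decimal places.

NOT x1 = 1 − 0.8200 = 0.1800
NOT x1 AND x5 = a·b on (0.1800, 0.2900) = 0.0522
NOT x4 = 1 − 0.7300 = 0.2700
NOT x4 AND x5 = a·b on (0.2700, 0.2900) = 0.0783
(NOT x1 AND x5) AND (NOT x4 AND x5) = a·b on (0.0522, 0.0783) = 0.0041
NOT ((NOT x1 AND x5) AND (NOT x4 AND x5)) = 1 − 0.0041 = 0.9959

0.996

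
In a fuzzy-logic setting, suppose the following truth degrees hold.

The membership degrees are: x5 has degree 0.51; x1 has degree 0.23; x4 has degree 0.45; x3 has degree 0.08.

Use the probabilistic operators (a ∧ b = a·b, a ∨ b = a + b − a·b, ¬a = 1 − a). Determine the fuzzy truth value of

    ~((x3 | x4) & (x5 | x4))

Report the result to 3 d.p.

x3 | x4 = a + b − a·b on (0.0800, 0.4500) = 0.4940
x5 | x4 = a + b − a·b on (0.5100, 0.4500) = 0.7305
(x3 | x4) & (x5 | x4) = a·b on (0.4940, 0.7305) = 0.3609
~((x3 | x4) & (x5 | x4)) = 1 − 0.3609 = 0.6391

0.639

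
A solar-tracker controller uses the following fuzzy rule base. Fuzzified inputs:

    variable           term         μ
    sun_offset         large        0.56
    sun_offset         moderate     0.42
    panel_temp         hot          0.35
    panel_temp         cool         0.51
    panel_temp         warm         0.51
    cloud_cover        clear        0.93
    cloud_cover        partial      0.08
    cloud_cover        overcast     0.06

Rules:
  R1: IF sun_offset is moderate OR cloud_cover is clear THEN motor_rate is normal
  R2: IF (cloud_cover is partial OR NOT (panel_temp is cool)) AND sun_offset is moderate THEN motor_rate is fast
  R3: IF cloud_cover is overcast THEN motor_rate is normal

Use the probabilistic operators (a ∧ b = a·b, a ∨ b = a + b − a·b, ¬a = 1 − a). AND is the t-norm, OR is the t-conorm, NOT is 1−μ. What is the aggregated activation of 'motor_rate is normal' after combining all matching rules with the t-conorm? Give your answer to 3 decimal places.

0.962

R1: moderate=0.42, clear=0.93; OR[a + b − a·b] → w = 0.9594
R2: (partial=0.08 OR ¬cool=1−0.51=0.49) = 0.5308; AND[a·b] with moderate=0.42 → w = 0.2229
R3: overcast=0.06 → w = 0.0600
Rules with consequent 'normal': {R1, R3} → strengths 0.9594, 0.0600
Aggregate via t-conorm [a + b − a·b]: 0.9618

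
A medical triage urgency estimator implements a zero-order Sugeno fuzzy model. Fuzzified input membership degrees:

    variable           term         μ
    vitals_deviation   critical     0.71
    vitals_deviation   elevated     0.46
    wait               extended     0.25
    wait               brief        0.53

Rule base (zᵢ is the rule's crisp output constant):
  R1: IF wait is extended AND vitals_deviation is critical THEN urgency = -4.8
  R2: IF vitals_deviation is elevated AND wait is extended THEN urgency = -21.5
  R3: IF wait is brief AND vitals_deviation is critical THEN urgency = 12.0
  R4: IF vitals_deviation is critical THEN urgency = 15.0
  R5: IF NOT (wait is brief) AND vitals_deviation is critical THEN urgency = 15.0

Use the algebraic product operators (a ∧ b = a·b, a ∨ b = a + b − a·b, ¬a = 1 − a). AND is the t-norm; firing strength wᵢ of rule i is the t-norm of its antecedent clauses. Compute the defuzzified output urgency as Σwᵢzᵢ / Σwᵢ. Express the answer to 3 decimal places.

R1 (z=-4.8): extended=0.25, critical=0.71; AND[a·b] → w = 0.1775
R2 (z=-21.5): elevated=0.46, extended=0.25; AND[a·b] → w = 0.1150
R3 (z=12.0): brief=0.53, critical=0.71; AND[a·b] → w = 0.3763
R4 (z=15.0): critical=0.71 → w = 0.7100
R5 (z=15.0): ¬brief=1−0.53=0.47, critical=0.71; AND[a·b] → w = 0.3337
Weighted average = (0.1775·-4.8 + 0.1150·-21.5 + 0.3763·12.0 + 0.7100·15.0 + 0.3337·15.0) / (0.1775 + 0.1150 + 0.3763 + 0.7100 + 0.3337)
  = 16.8466 / 1.7125 = 9.837

9.837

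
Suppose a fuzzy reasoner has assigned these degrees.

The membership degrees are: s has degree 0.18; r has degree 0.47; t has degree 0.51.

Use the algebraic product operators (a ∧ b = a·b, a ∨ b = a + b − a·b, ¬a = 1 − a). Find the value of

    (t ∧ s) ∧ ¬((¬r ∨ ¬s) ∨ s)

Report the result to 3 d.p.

t ∧ s = a·b on (0.5100, 0.1800) = 0.0918
¬r = 1 − 0.4700 = 0.5300
¬s = 1 − 0.1800 = 0.8200
¬r ∨ ¬s = a + b − a·b on (0.5300, 0.8200) = 0.9154
(¬r ∨ ¬s) ∨ s = a + b − a·b on (0.9154, 0.1800) = 0.9306
¬((¬r ∨ ¬s) ∨ s) = 1 − 0.9306 = 0.0694
(t ∧ s) ∧ ¬((¬r ∨ ¬s) ∨ s) = a·b on (0.0918, 0.0694) = 0.0064

0.006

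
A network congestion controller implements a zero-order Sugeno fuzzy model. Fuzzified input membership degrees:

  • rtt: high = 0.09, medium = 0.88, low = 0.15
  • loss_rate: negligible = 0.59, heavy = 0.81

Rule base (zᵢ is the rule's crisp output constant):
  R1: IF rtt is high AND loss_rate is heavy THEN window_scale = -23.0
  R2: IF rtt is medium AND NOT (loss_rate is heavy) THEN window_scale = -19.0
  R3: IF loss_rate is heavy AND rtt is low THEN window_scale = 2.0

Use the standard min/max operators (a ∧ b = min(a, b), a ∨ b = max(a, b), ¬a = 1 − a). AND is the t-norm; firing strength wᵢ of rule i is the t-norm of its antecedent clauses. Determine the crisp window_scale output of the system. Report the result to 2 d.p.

R1 (z=-23.0): high=0.09, heavy=0.81; AND[min(a, b)] → w = 0.09
R2 (z=-19.0): medium=0.88, ¬heavy=1−0.81=0.19; AND[min(a, b)] → w = 0.19
R3 (z=2.0): heavy=0.81, low=0.15; AND[min(a, b)] → w = 0.15
Weighted average = (0.09·-23.0 + 0.19·-19.0 + 0.15·2.0) / (0.09 + 0.19 + 0.15)
  = -5.3800 / 0.4300 = -12.51

-12.51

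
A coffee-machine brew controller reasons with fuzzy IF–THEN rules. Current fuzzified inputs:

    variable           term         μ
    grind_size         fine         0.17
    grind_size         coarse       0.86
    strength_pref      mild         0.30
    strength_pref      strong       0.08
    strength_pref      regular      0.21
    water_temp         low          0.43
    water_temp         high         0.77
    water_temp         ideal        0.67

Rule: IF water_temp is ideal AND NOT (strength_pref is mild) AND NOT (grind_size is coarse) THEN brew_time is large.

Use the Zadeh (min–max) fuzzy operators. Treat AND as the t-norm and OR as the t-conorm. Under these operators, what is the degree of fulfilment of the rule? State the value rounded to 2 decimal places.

0.14

firing strength: ideal=0.67, ¬mild=1−0.30=0.70, ¬coarse=1−0.86=0.14; AND[min(a, b)] → w = 0.14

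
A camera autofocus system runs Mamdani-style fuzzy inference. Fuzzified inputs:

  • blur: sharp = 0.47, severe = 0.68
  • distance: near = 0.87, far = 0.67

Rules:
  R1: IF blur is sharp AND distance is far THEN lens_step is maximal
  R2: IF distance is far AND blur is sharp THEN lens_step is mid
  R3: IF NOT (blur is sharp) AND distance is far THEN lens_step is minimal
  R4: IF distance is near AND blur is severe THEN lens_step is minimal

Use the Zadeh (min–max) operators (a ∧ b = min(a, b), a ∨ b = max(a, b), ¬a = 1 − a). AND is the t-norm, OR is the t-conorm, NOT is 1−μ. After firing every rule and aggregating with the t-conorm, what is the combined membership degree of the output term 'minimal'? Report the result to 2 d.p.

0.68

R1: sharp=0.47, far=0.67; AND[min(a, b)] → w = 0.47
R2: far=0.67, sharp=0.47; AND[min(a, b)] → w = 0.47
R3: ¬sharp=1−0.47=0.53, far=0.67; AND[min(a, b)] → w = 0.53
R4: near=0.87, severe=0.68; AND[min(a, b)] → w = 0.68
Rules with consequent 'minimal': {R3, R4} → strengths 0.53, 0.68
Aggregate via t-conorm [max(a, b)]: 0.68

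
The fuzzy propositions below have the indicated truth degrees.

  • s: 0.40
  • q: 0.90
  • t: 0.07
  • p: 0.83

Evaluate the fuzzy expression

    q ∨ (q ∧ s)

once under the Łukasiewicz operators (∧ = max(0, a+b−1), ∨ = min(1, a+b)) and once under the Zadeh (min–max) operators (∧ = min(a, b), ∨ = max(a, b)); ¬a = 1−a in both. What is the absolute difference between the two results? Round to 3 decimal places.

Under Łukasiewicz:
  q ∧ s = max(0, a+b−1) on (0.90, 0.40) = 0.30
  q ∨ (q ∧ s) = min(1, a+b) on (0.90, 0.30) = 1.00
  → value = 1.0000
Under Zadeh (min–max):
  q ∧ s = min(a, b) on (0.90, 0.40) = 0.40
  q ∨ (q ∧ s) = max(a, b) on (0.90, 0.40) = 0.90
  → value = 0.9000
|1.0000 − 0.9000| = 0.100

0.100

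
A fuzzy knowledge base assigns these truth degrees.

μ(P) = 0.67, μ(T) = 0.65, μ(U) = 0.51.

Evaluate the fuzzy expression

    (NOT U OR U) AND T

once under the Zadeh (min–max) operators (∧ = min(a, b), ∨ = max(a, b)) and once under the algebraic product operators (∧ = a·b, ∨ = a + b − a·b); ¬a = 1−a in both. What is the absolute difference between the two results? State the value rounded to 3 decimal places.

0.022

Under Zadeh (min–max):
  NOT U = 1 − 0.51 = 0.49
  NOT U OR U = max(a, b) on (0.49, 0.51) = 0.51
  (NOT U OR U) AND T = min(a, b) on (0.51, 0.65) = 0.51
  → value = 0.5100
Under algebraic product:
  NOT U = 1 − 0.5100 = 0.4900
  NOT U OR U = a + b − a·b on (0.4900, 0.5100) = 0.7501
  (NOT U OR U) AND T = a·b on (0.7501, 0.6500) = 0.4876
  → value = 0.4876
|0.5100 − 0.4876| = 0.022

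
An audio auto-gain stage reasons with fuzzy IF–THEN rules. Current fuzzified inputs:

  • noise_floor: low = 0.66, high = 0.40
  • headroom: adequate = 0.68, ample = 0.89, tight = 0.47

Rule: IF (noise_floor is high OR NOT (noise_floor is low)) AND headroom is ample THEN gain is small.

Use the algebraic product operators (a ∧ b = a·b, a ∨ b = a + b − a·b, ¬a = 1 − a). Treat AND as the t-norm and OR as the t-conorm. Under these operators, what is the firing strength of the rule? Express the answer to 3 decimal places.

firing strength: (high=0.40 OR ¬low=1−0.66=0.34) = 0.6040; AND[a·b] with ample=0.89 → w = 0.5376

0.538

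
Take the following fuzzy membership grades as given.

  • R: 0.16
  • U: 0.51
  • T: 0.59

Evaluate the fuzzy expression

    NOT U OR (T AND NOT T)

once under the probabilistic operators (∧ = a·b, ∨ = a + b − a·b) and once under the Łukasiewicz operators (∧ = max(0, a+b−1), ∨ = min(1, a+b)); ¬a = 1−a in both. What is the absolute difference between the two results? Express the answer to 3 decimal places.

0.123

Under probabilistic:
  NOT U = 1 − 0.5100 = 0.4900
  NOT T = 1 − 0.5900 = 0.4100
  T AND NOT T = a·b on (0.5900, 0.4100) = 0.2419
  NOT U OR (T AND NOT T) = a + b − a·b on (0.4900, 0.2419) = 0.6134
  → value = 0.6134
Under Łukasiewicz:
  NOT U = 1 − 0.51 = 0.49
  NOT T = 1 − 0.59 = 0.41
  T AND NOT T = max(0, a+b−1) on (0.59, 0.41) = 0.00
  NOT U OR (T AND NOT T) = min(1, a+b) on (0.49, 0.00) = 0.49
  → value = 0.4900
|0.6134 − 0.4900| = 0.123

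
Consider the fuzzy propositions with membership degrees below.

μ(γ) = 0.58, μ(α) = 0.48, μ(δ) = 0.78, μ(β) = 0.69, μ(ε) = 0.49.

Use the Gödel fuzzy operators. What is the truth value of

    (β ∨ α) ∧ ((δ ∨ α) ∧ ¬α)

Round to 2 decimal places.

0.52

β ∨ α = max(a, b) on (0.69, 0.48) = 0.69
δ ∨ α = max(a, b) on (0.78, 0.48) = 0.78
¬α = 1 − 0.48 = 0.52
(δ ∨ α) ∧ ¬α = min(a, b) on (0.78, 0.52) = 0.52
(β ∨ α) ∧ ((δ ∨ α) ∧ ¬α) = min(a, b) on (0.69, 0.52) = 0.52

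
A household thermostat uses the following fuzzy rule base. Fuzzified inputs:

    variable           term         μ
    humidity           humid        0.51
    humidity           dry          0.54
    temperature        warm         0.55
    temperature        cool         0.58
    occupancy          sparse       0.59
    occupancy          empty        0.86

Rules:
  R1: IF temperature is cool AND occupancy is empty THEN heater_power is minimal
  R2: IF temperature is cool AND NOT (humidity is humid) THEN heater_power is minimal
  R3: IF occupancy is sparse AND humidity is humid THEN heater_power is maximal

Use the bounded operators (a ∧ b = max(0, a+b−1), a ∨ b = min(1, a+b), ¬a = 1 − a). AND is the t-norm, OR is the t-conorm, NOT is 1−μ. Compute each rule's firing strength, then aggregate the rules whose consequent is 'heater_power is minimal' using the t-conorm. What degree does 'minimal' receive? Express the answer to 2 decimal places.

0.51

R1: cool=0.58, empty=0.86; AND[max(0, a+b−1)] → w = 0.44
R2: cool=0.58, ¬humid=1−0.51=0.49; AND[max(0, a+b−1)] → w = 0.07
R3: sparse=0.59, humid=0.51; AND[max(0, a+b−1)] → w = 0.10
Rules with consequent 'minimal': {R1, R2} → strengths 0.44, 0.07
Aggregate via t-conorm [min(1, a+b)]: 0.51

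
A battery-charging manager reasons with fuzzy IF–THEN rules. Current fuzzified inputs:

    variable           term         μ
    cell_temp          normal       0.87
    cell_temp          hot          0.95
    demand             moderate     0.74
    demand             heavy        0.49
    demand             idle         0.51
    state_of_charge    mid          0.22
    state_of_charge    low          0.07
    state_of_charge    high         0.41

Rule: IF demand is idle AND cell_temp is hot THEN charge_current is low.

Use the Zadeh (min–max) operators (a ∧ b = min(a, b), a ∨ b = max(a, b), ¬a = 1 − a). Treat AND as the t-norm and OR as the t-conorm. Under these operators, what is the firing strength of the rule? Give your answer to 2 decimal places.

firing strength: idle=0.51, hot=0.95; AND[min(a, b)] → w = 0.51

0.51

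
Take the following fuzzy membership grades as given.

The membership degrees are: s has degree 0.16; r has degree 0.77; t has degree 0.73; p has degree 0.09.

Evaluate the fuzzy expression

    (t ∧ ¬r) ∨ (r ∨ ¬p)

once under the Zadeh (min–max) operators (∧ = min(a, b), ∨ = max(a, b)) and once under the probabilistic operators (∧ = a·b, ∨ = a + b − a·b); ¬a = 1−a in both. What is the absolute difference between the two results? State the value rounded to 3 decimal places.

Under Zadeh (min–max):
  ¬r = 1 − 0.77 = 0.23
  t ∧ ¬r = min(a, b) on (0.73, 0.23) = 0.23
  ¬p = 1 − 0.09 = 0.91
  r ∨ ¬p = max(a, b) on (0.77, 0.91) = 0.91
  (t ∧ ¬r) ∨ (r ∨ ¬p) = max(a, b) on (0.23, 0.91) = 0.91
  → value = 0.9100
Under probabilistic:
  ¬r = 1 − 0.7700 = 0.2300
  t ∧ ¬r = a·b on (0.7300, 0.2300) = 0.1679
  ¬p = 1 − 0.0900 = 0.9100
  r ∨ ¬p = a + b − a·b on (0.7700, 0.9100) = 0.9793
  (t ∧ ¬r) ∨ (r ∨ ¬p) = a + b − a·b on (0.1679, 0.9793) = 0.9828
  → value = 0.9828
|0.9100 − 0.9828| = 0.073

0.073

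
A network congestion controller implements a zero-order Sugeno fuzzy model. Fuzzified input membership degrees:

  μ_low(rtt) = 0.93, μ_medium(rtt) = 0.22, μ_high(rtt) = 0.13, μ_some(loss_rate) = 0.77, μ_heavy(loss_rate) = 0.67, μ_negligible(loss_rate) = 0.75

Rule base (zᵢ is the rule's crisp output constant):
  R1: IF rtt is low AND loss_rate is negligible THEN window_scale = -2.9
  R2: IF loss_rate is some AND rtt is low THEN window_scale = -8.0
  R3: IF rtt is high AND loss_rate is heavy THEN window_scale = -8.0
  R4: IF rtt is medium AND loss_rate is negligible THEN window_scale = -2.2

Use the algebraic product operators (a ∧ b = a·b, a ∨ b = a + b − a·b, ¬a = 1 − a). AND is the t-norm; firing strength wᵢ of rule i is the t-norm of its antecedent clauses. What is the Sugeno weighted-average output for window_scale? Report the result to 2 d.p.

-5.29

R1 (z=-2.9): low=0.93, negligible=0.75; AND[a·b] → w = 0.6975
R2 (z=-8.0): some=0.77, low=0.93; AND[a·b] → w = 0.7161
R3 (z=-8.0): high=0.13, heavy=0.67; AND[a·b] → w = 0.0871
R4 (z=-2.2): medium=0.22, negligible=0.75; AND[a·b] → w = 0.1650
Weighted average = (0.6975·-2.9 + 0.7161·-8.0 + 0.0871·-8.0 + 0.1650·-2.2) / (0.6975 + 0.7161 + 0.0871 + 0.1650)
  = -8.8114 / 1.6657 = -5.29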